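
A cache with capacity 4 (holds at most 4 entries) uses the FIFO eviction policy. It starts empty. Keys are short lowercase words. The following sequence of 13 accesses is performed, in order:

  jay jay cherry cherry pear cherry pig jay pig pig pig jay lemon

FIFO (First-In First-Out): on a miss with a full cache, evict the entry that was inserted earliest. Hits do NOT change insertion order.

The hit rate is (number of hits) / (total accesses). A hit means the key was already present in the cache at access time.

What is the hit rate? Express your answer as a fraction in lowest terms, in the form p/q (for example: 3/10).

FIFO simulation (capacity=4):
  1. access jay: MISS. Cache (old->new): [jay]
  2. access jay: HIT. Cache (old->new): [jay]
  3. access cherry: MISS. Cache (old->new): [jay cherry]
  4. access cherry: HIT. Cache (old->new): [jay cherry]
  5. access pear: MISS. Cache (old->new): [jay cherry pear]
  6. access cherry: HIT. Cache (old->new): [jay cherry pear]
  7. access pig: MISS. Cache (old->new): [jay cherry pear pig]
  8. access jay: HIT. Cache (old->new): [jay cherry pear pig]
  9. access pig: HIT. Cache (old->new): [jay cherry pear pig]
  10. access pig: HIT. Cache (old->new): [jay cherry pear pig]
  11. access pig: HIT. Cache (old->new): [jay cherry pear pig]
  12. access jay: HIT. Cache (old->new): [jay cherry pear pig]
  13. access lemon: MISS, evict jay. Cache (old->new): [cherry pear pig lemon]
Total: 8 hits, 5 misses, 1 evictions

Hit rate = 8/13

Answer: 8/13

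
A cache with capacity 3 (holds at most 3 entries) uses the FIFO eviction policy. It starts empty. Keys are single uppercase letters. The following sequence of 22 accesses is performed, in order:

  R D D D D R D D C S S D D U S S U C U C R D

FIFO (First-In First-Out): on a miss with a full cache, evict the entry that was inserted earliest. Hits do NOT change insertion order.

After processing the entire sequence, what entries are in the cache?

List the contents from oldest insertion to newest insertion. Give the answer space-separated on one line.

Answer: U R D

Derivation:
FIFO simulation (capacity=3):
  1. access R: MISS. Cache (old->new): [R]
  2. access D: MISS. Cache (old->new): [R D]
  3. access D: HIT. Cache (old->new): [R D]
  4. access D: HIT. Cache (old->new): [R D]
  5. access D: HIT. Cache (old->new): [R D]
  6. access R: HIT. Cache (old->new): [R D]
  7. access D: HIT. Cache (old->new): [R D]
  8. access D: HIT. Cache (old->new): [R D]
  9. access C: MISS. Cache (old->new): [R D C]
  10. access S: MISS, evict R. Cache (old->new): [D C S]
  11. access S: HIT. Cache (old->new): [D C S]
  12. access D: HIT. Cache (old->new): [D C S]
  13. access D: HIT. Cache (old->new): [D C S]
  14. access U: MISS, evict D. Cache (old->new): [C S U]
  15. access S: HIT. Cache (old->new): [C S U]
  16. access S: HIT. Cache (old->new): [C S U]
  17. access U: HIT. Cache (old->new): [C S U]
  18. access C: HIT. Cache (old->new): [C S U]
  19. access U: HIT. Cache (old->new): [C S U]
  20. access C: HIT. Cache (old->new): [C S U]
  21. access R: MISS, evict C. Cache (old->new): [S U R]
  22. access D: MISS, evict S. Cache (old->new): [U R D]
Total: 15 hits, 7 misses, 4 evictions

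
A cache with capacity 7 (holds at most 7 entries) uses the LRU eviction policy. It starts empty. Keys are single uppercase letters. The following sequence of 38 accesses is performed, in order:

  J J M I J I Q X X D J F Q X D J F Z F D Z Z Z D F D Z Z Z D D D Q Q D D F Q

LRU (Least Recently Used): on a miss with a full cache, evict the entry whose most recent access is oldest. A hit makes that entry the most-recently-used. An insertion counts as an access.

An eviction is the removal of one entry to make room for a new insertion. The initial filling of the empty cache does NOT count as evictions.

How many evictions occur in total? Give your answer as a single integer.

LRU simulation (capacity=7):
  1. access J: MISS. Cache (LRU->MRU): [J]
  2. access J: HIT. Cache (LRU->MRU): [J]
  3. access M: MISS. Cache (LRU->MRU): [J M]
  4. access I: MISS. Cache (LRU->MRU): [J M I]
  5. access J: HIT. Cache (LRU->MRU): [M I J]
  6. access I: HIT. Cache (LRU->MRU): [M J I]
  7. access Q: MISS. Cache (LRU->MRU): [M J I Q]
  8. access X: MISS. Cache (LRU->MRU): [M J I Q X]
  9. access X: HIT. Cache (LRU->MRU): [M J I Q X]
  10. access D: MISS. Cache (LRU->MRU): [M J I Q X D]
  11. access J: HIT. Cache (LRU->MRU): [M I Q X D J]
  12. access F: MISS. Cache (LRU->MRU): [M I Q X D J F]
  13. access Q: HIT. Cache (LRU->MRU): [M I X D J F Q]
  14. access X: HIT. Cache (LRU->MRU): [M I D J F Q X]
  15. access D: HIT. Cache (LRU->MRU): [M I J F Q X D]
  16. access J: HIT. Cache (LRU->MRU): [M I F Q X D J]
  17. access F: HIT. Cache (LRU->MRU): [M I Q X D J F]
  18. access Z: MISS, evict M. Cache (LRU->MRU): [I Q X D J F Z]
  19. access F: HIT. Cache (LRU->MRU): [I Q X D J Z F]
  20. access D: HIT. Cache (LRU->MRU): [I Q X J Z F D]
  21. access Z: HIT. Cache (LRU->MRU): [I Q X J F D Z]
  22. access Z: HIT. Cache (LRU->MRU): [I Q X J F D Z]
  23. access Z: HIT. Cache (LRU->MRU): [I Q X J F D Z]
  24. access D: HIT. Cache (LRU->MRU): [I Q X J F Z D]
  25. access F: HIT. Cache (LRU->MRU): [I Q X J Z D F]
  26. access D: HIT. Cache (LRU->MRU): [I Q X J Z F D]
  27. access Z: HIT. Cache (LRU->MRU): [I Q X J F D Z]
  28. access Z: HIT. Cache (LRU->MRU): [I Q X J F D Z]
  29. access Z: HIT. Cache (LRU->MRU): [I Q X J F D Z]
  30. access D: HIT. Cache (LRU->MRU): [I Q X J F Z D]
  31. access D: HIT. Cache (LRU->MRU): [I Q X J F Z D]
  32. access D: HIT. Cache (LRU->MRU): [I Q X J F Z D]
  33. access Q: HIT. Cache (LRU->MRU): [I X J F Z D Q]
  34. access Q: HIT. Cache (LRU->MRU): [I X J F Z D Q]
  35. access D: HIT. Cache (LRU->MRU): [I X J F Z Q D]
  36. access D: HIT. Cache (LRU->MRU): [I X J F Z Q D]
  37. access F: HIT. Cache (LRU->MRU): [I X J Z Q D F]
  38. access Q: HIT. Cache (LRU->MRU): [I X J Z D F Q]
Total: 30 hits, 8 misses, 1 evictions

Answer: 1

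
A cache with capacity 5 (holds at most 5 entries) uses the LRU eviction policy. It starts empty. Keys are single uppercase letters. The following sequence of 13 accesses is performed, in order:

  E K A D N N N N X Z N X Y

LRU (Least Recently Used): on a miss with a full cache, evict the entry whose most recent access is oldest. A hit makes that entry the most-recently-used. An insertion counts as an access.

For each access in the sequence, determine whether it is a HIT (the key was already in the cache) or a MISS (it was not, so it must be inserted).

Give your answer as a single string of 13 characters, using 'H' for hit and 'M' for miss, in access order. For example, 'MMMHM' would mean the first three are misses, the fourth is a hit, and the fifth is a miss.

LRU simulation (capacity=5):
  1. access E: MISS. Cache (LRU->MRU): [E]
  2. access K: MISS. Cache (LRU->MRU): [E K]
  3. access A: MISS. Cache (LRU->MRU): [E K A]
  4. access D: MISS. Cache (LRU->MRU): [E K A D]
  5. access N: MISS. Cache (LRU->MRU): [E K A D N]
  6. access N: HIT. Cache (LRU->MRU): [E K A D N]
  7. access N: HIT. Cache (LRU->MRU): [E K A D N]
  8. access N: HIT. Cache (LRU->MRU): [E K A D N]
  9. access X: MISS, evict E. Cache (LRU->MRU): [K A D N X]
  10. access Z: MISS, evict K. Cache (LRU->MRU): [A D N X Z]
  11. access N: HIT. Cache (LRU->MRU): [A D X Z N]
  12. access X: HIT. Cache (LRU->MRU): [A D Z N X]
  13. access Y: MISS, evict A. Cache (LRU->MRU): [D Z N X Y]
Total: 5 hits, 8 misses, 3 evictions

Answer: MMMMMHHHMMHHM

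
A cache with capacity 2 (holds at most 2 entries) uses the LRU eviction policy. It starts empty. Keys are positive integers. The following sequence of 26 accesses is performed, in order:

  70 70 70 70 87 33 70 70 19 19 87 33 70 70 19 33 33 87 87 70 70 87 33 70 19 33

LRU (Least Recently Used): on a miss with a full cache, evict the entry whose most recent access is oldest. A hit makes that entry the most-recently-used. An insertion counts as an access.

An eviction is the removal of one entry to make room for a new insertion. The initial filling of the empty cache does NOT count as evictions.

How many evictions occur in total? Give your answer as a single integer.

LRU simulation (capacity=2):
  1. access 70: MISS. Cache (LRU->MRU): [70]
  2. access 70: HIT. Cache (LRU->MRU): [70]
  3. access 70: HIT. Cache (LRU->MRU): [70]
  4. access 70: HIT. Cache (LRU->MRU): [70]
  5. access 87: MISS. Cache (LRU->MRU): [70 87]
  6. access 33: MISS, evict 70. Cache (LRU->MRU): [87 33]
  7. access 70: MISS, evict 87. Cache (LRU->MRU): [33 70]
  8. access 70: HIT. Cache (LRU->MRU): [33 70]
  9. access 19: MISS, evict 33. Cache (LRU->MRU): [70 19]
  10. access 19: HIT. Cache (LRU->MRU): [70 19]
  11. access 87: MISS, evict 70. Cache (LRU->MRU): [19 87]
  12. access 33: MISS, evict 19. Cache (LRU->MRU): [87 33]
  13. access 70: MISS, evict 87. Cache (LRU->MRU): [33 70]
  14. access 70: HIT. Cache (LRU->MRU): [33 70]
  15. access 19: MISS, evict 33. Cache (LRU->MRU): [70 19]
  16. access 33: MISS, evict 70. Cache (LRU->MRU): [19 33]
  17. access 33: HIT. Cache (LRU->MRU): [19 33]
  18. access 87: MISS, evict 19. Cache (LRU->MRU): [33 87]
  19. access 87: HIT. Cache (LRU->MRU): [33 87]
  20. access 70: MISS, evict 33. Cache (LRU->MRU): [87 70]
  21. access 70: HIT. Cache (LRU->MRU): [87 70]
  22. access 87: HIT. Cache (LRU->MRU): [70 87]
  23. access 33: MISS, evict 70. Cache (LRU->MRU): [87 33]
  24. access 70: MISS, evict 87. Cache (LRU->MRU): [33 70]
  25. access 19: MISS, evict 33. Cache (LRU->MRU): [70 19]
  26. access 33: MISS, evict 70. Cache (LRU->MRU): [19 33]
Total: 10 hits, 16 misses, 14 evictions

Answer: 14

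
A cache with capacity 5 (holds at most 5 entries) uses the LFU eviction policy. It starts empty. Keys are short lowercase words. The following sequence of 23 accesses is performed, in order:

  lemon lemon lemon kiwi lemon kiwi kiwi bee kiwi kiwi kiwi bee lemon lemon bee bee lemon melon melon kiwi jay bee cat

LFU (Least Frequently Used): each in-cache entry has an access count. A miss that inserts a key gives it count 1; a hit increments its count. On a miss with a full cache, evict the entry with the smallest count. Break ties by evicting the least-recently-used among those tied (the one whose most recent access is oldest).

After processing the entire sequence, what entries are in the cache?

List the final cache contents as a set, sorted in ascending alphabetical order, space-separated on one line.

Answer: bee cat kiwi lemon melon

Derivation:
LFU simulation (capacity=5):
  1. access lemon: MISS. Cache: [lemon(c=1)]
  2. access lemon: HIT, count now 2. Cache: [lemon(c=2)]
  3. access lemon: HIT, count now 3. Cache: [lemon(c=3)]
  4. access kiwi: MISS. Cache: [kiwi(c=1) lemon(c=3)]
  5. access lemon: HIT, count now 4. Cache: [kiwi(c=1) lemon(c=4)]
  6. access kiwi: HIT, count now 2. Cache: [kiwi(c=2) lemon(c=4)]
  7. access kiwi: HIT, count now 3. Cache: [kiwi(c=3) lemon(c=4)]
  8. access bee: MISS. Cache: [bee(c=1) kiwi(c=3) lemon(c=4)]
  9. access kiwi: HIT, count now 4. Cache: [bee(c=1) lemon(c=4) kiwi(c=4)]
  10. access kiwi: HIT, count now 5. Cache: [bee(c=1) lemon(c=4) kiwi(c=5)]
  11. access kiwi: HIT, count now 6. Cache: [bee(c=1) lemon(c=4) kiwi(c=6)]
  12. access bee: HIT, count now 2. Cache: [bee(c=2) lemon(c=4) kiwi(c=6)]
  13. access lemon: HIT, count now 5. Cache: [bee(c=2) lemon(c=5) kiwi(c=6)]
  14. access lemon: HIT, count now 6. Cache: [bee(c=2) kiwi(c=6) lemon(c=6)]
  15. access bee: HIT, count now 3. Cache: [bee(c=3) kiwi(c=6) lemon(c=6)]
  16. access bee: HIT, count now 4. Cache: [bee(c=4) kiwi(c=6) lemon(c=6)]
  17. access lemon: HIT, count now 7. Cache: [bee(c=4) kiwi(c=6) lemon(c=7)]
  18. access melon: MISS. Cache: [melon(c=1) bee(c=4) kiwi(c=6) lemon(c=7)]
  19. access melon: HIT, count now 2. Cache: [melon(c=2) bee(c=4) kiwi(c=6) lemon(c=7)]
  20. access kiwi: HIT, count now 7. Cache: [melon(c=2) bee(c=4) lemon(c=7) kiwi(c=7)]
  21. access jay: MISS. Cache: [jay(c=1) melon(c=2) bee(c=4) lemon(c=7) kiwi(c=7)]
  22. access bee: HIT, count now 5. Cache: [jay(c=1) melon(c=2) bee(c=5) lemon(c=7) kiwi(c=7)]
  23. access cat: MISS, evict jay(c=1). Cache: [cat(c=1) melon(c=2) bee(c=5) lemon(c=7) kiwi(c=7)]
Total: 17 hits, 6 misses, 1 evictions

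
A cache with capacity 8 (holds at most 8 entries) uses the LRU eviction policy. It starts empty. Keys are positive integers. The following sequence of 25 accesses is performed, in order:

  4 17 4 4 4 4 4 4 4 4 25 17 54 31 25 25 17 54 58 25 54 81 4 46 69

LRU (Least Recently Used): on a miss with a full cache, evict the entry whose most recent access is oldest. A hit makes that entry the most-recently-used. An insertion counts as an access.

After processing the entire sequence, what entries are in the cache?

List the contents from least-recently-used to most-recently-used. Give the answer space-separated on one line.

Answer: 17 58 25 54 81 4 46 69

Derivation:
LRU simulation (capacity=8):
  1. access 4: MISS. Cache (LRU->MRU): [4]
  2. access 17: MISS. Cache (LRU->MRU): [4 17]
  3. access 4: HIT. Cache (LRU->MRU): [17 4]
  4. access 4: HIT. Cache (LRU->MRU): [17 4]
  5. access 4: HIT. Cache (LRU->MRU): [17 4]
  6. access 4: HIT. Cache (LRU->MRU): [17 4]
  7. access 4: HIT. Cache (LRU->MRU): [17 4]
  8. access 4: HIT. Cache (LRU->MRU): [17 4]
  9. access 4: HIT. Cache (LRU->MRU): [17 4]
  10. access 4: HIT. Cache (LRU->MRU): [17 4]
  11. access 25: MISS. Cache (LRU->MRU): [17 4 25]
  12. access 17: HIT. Cache (LRU->MRU): [4 25 17]
  13. access 54: MISS. Cache (LRU->MRU): [4 25 17 54]
  14. access 31: MISS. Cache (LRU->MRU): [4 25 17 54 31]
  15. access 25: HIT. Cache (LRU->MRU): [4 17 54 31 25]
  16. access 25: HIT. Cache (LRU->MRU): [4 17 54 31 25]
  17. access 17: HIT. Cache (LRU->MRU): [4 54 31 25 17]
  18. access 54: HIT. Cache (LRU->MRU): [4 31 25 17 54]
  19. access 58: MISS. Cache (LRU->MRU): [4 31 25 17 54 58]
  20. access 25: HIT. Cache (LRU->MRU): [4 31 17 54 58 25]
  21. access 54: HIT. Cache (LRU->MRU): [4 31 17 58 25 54]
  22. access 81: MISS. Cache (LRU->MRU): [4 31 17 58 25 54 81]
  23. access 4: HIT. Cache (LRU->MRU): [31 17 58 25 54 81 4]
  24. access 46: MISS. Cache (LRU->MRU): [31 17 58 25 54 81 4 46]
  25. access 69: MISS, evict 31. Cache (LRU->MRU): [17 58 25 54 81 4 46 69]
Total: 16 hits, 9 misses, 1 evictions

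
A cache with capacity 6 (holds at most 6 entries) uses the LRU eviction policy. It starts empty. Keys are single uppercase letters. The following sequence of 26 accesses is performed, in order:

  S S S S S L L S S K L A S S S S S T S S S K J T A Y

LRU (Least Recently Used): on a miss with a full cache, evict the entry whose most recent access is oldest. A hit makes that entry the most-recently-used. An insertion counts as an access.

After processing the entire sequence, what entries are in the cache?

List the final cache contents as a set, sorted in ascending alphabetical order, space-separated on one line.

LRU simulation (capacity=6):
  1. access S: MISS. Cache (LRU->MRU): [S]
  2. access S: HIT. Cache (LRU->MRU): [S]
  3. access S: HIT. Cache (LRU->MRU): [S]
  4. access S: HIT. Cache (LRU->MRU): [S]
  5. access S: HIT. Cache (LRU->MRU): [S]
  6. access L: MISS. Cache (LRU->MRU): [S L]
  7. access L: HIT. Cache (LRU->MRU): [S L]
  8. access S: HIT. Cache (LRU->MRU): [L S]
  9. access S: HIT. Cache (LRU->MRU): [L S]
  10. access K: MISS. Cache (LRU->MRU): [L S K]
  11. access L: HIT. Cache (LRU->MRU): [S K L]
  12. access A: MISS. Cache (LRU->MRU): [S K L A]
  13. access S: HIT. Cache (LRU->MRU): [K L A S]
  14. access S: HIT. Cache (LRU->MRU): [K L A S]
  15. access S: HIT. Cache (LRU->MRU): [K L A S]
  16. access S: HIT. Cache (LRU->MRU): [K L A S]
  17. access S: HIT. Cache (LRU->MRU): [K L A S]
  18. access T: MISS. Cache (LRU->MRU): [K L A S T]
  19. access S: HIT. Cache (LRU->MRU): [K L A T S]
  20. access S: HIT. Cache (LRU->MRU): [K L A T S]
  21. access S: HIT. Cache (LRU->MRU): [K L A T S]
  22. access K: HIT. Cache (LRU->MRU): [L A T S K]
  23. access J: MISS. Cache (LRU->MRU): [L A T S K J]
  24. access T: HIT. Cache (LRU->MRU): [L A S K J T]
  25. access A: HIT. Cache (LRU->MRU): [L S K J T A]
  26. access Y: MISS, evict L. Cache (LRU->MRU): [S K J T A Y]
Total: 19 hits, 7 misses, 1 evictions

Answer: A J K S T Y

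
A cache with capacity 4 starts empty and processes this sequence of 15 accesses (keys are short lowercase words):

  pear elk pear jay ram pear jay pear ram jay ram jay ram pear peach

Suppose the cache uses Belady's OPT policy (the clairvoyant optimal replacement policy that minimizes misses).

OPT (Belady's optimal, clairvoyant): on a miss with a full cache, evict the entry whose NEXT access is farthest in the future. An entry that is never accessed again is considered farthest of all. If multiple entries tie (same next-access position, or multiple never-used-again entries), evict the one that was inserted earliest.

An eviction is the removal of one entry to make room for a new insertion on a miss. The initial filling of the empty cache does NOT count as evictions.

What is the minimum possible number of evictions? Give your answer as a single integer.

Answer: 1

Derivation:
OPT (Belady) simulation (capacity=4):
  1. access pear: MISS. Cache: [pear]
  2. access elk: MISS. Cache: [pear elk]
  3. access pear: HIT. Next use of pear: step 6. Cache: [pear elk]
  4. access jay: MISS. Cache: [pear elk jay]
  5. access ram: MISS. Cache: [pear elk jay ram]
  6. access pear: HIT. Next use of pear: step 8. Cache: [pear elk jay ram]
  7. access jay: HIT. Next use of jay: step 10. Cache: [pear elk jay ram]
  8. access pear: HIT. Next use of pear: step 14. Cache: [pear elk jay ram]
  9. access ram: HIT. Next use of ram: step 11. Cache: [pear elk jay ram]
  10. access jay: HIT. Next use of jay: step 12. Cache: [pear elk jay ram]
  11. access ram: HIT. Next use of ram: step 13. Cache: [pear elk jay ram]
  12. access jay: HIT. Next use of jay: never. Cache: [pear elk jay ram]
  13. access ram: HIT. Next use of ram: never. Cache: [pear elk jay ram]
  14. access pear: HIT. Next use of pear: never. Cache: [pear elk jay ram]
  15. access peach: MISS, evict pear (next use: never). Cache: [elk jay ram peach]
Total: 10 hits, 5 misses, 1 evictions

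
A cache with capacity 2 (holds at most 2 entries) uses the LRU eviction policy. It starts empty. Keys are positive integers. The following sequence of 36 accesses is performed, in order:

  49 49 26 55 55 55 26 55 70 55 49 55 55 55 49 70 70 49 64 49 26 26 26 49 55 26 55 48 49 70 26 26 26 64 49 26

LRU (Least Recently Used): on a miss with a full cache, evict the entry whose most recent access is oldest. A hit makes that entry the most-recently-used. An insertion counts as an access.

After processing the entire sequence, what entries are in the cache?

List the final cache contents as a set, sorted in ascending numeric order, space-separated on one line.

LRU simulation (capacity=2):
  1. access 49: MISS. Cache (LRU->MRU): [49]
  2. access 49: HIT. Cache (LRU->MRU): [49]
  3. access 26: MISS. Cache (LRU->MRU): [49 26]
  4. access 55: MISS, evict 49. Cache (LRU->MRU): [26 55]
  5. access 55: HIT. Cache (LRU->MRU): [26 55]
  6. access 55: HIT. Cache (LRU->MRU): [26 55]
  7. access 26: HIT. Cache (LRU->MRU): [55 26]
  8. access 55: HIT. Cache (LRU->MRU): [26 55]
  9. access 70: MISS, evict 26. Cache (LRU->MRU): [55 70]
  10. access 55: HIT. Cache (LRU->MRU): [70 55]
  11. access 49: MISS, evict 70. Cache (LRU->MRU): [55 49]
  12. access 55: HIT. Cache (LRU->MRU): [49 55]
  13. access 55: HIT. Cache (LRU->MRU): [49 55]
  14. access 55: HIT. Cache (LRU->MRU): [49 55]
  15. access 49: HIT. Cache (LRU->MRU): [55 49]
  16. access 70: MISS, evict 55. Cache (LRU->MRU): [49 70]
  17. access 70: HIT. Cache (LRU->MRU): [49 70]
  18. access 49: HIT. Cache (LRU->MRU): [70 49]
  19. access 64: MISS, evict 70. Cache (LRU->MRU): [49 64]
  20. access 49: HIT. Cache (LRU->MRU): [64 49]
  21. access 26: MISS, evict 64. Cache (LRU->MRU): [49 26]
  22. access 26: HIT. Cache (LRU->MRU): [49 26]
  23. access 26: HIT. Cache (LRU->MRU): [49 26]
  24. access 49: HIT. Cache (LRU->MRU): [26 49]
  25. access 55: MISS, evict 26. Cache (LRU->MRU): [49 55]
  26. access 26: MISS, evict 49. Cache (LRU->MRU): [55 26]
  27. access 55: HIT. Cache (LRU->MRU): [26 55]
  28. access 48: MISS, evict 26. Cache (LRU->MRU): [55 48]
  29. access 49: MISS, evict 55. Cache (LRU->MRU): [48 49]
  30. access 70: MISS, evict 48. Cache (LRU->MRU): [49 70]
  31. access 26: MISS, evict 49. Cache (LRU->MRU): [70 26]
  32. access 26: HIT. Cache (LRU->MRU): [70 26]
  33. access 26: HIT. Cache (LRU->MRU): [70 26]
  34. access 64: MISS, evict 70. Cache (LRU->MRU): [26 64]
  35. access 49: MISS, evict 26. Cache (LRU->MRU): [64 49]
  36. access 26: MISS, evict 64. Cache (LRU->MRU): [49 26]
Total: 19 hits, 17 misses, 15 evictions

Answer: 26 49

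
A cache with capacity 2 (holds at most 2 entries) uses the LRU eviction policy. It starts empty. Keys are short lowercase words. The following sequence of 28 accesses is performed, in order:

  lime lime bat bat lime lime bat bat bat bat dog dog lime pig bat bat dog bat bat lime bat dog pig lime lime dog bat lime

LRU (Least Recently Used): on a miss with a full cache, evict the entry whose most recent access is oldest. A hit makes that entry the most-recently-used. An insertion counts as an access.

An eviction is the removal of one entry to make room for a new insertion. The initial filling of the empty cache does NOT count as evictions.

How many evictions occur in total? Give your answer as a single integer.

LRU simulation (capacity=2):
  1. access lime: MISS. Cache (LRU->MRU): [lime]
  2. access lime: HIT. Cache (LRU->MRU): [lime]
  3. access bat: MISS. Cache (LRU->MRU): [lime bat]
  4. access bat: HIT. Cache (LRU->MRU): [lime bat]
  5. access lime: HIT. Cache (LRU->MRU): [bat lime]
  6. access lime: HIT. Cache (LRU->MRU): [bat lime]
  7. access bat: HIT. Cache (LRU->MRU): [lime bat]
  8. access bat: HIT. Cache (LRU->MRU): [lime bat]
  9. access bat: HIT. Cache (LRU->MRU): [lime bat]
  10. access bat: HIT. Cache (LRU->MRU): [lime bat]
  11. access dog: MISS, evict lime. Cache (LRU->MRU): [bat dog]
  12. access dog: HIT. Cache (LRU->MRU): [bat dog]
  13. access lime: MISS, evict bat. Cache (LRU->MRU): [dog lime]
  14. access pig: MISS, evict dog. Cache (LRU->MRU): [lime pig]
  15. access bat: MISS, evict lime. Cache (LRU->MRU): [pig bat]
  16. access bat: HIT. Cache (LRU->MRU): [pig bat]
  17. access dog: MISS, evict pig. Cache (LRU->MRU): [bat dog]
  18. access bat: HIT. Cache (LRU->MRU): [dog bat]
  19. access bat: HIT. Cache (LRU->MRU): [dog bat]
  20. access lime: MISS, evict dog. Cache (LRU->MRU): [bat lime]
  21. access bat: HIT. Cache (LRU->MRU): [lime bat]
  22. access dog: MISS, evict lime. Cache (LRU->MRU): [bat dog]
  23. access pig: MISS, evict bat. Cache (LRU->MRU): [dog pig]
  24. access lime: MISS, evict dog. Cache (LRU->MRU): [pig lime]
  25. access lime: HIT. Cache (LRU->MRU): [pig lime]
  26. access dog: MISS, evict pig. Cache (LRU->MRU): [lime dog]
  27. access bat: MISS, evict lime. Cache (LRU->MRU): [dog bat]
  28. access lime: MISS, evict dog. Cache (LRU->MRU): [bat lime]
Total: 14 hits, 14 misses, 12 evictions

Answer: 12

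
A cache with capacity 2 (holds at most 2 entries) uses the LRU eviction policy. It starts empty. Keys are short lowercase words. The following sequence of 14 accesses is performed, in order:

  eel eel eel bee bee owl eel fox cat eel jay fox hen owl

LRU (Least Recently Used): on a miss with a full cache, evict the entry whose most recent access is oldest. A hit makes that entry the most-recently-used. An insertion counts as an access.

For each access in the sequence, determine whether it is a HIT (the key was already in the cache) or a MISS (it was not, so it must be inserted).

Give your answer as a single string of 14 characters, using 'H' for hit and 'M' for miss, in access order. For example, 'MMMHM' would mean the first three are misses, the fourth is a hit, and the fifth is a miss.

Answer: MHHMHMMMMMMMMM

Derivation:
LRU simulation (capacity=2):
  1. access eel: MISS. Cache (LRU->MRU): [eel]
  2. access eel: HIT. Cache (LRU->MRU): [eel]
  3. access eel: HIT. Cache (LRU->MRU): [eel]
  4. access bee: MISS. Cache (LRU->MRU): [eel bee]
  5. access bee: HIT. Cache (LRU->MRU): [eel bee]
  6. access owl: MISS, evict eel. Cache (LRU->MRU): [bee owl]
  7. access eel: MISS, evict bee. Cache (LRU->MRU): [owl eel]
  8. access fox: MISS, evict owl. Cache (LRU->MRU): [eel fox]
  9. access cat: MISS, evict eel. Cache (LRU->MRU): [fox cat]
  10. access eel: MISS, evict fox. Cache (LRU->MRU): [cat eel]
  11. access jay: MISS, evict cat. Cache (LRU->MRU): [eel jay]
  12. access fox: MISS, evict eel. Cache (LRU->MRU): [jay fox]
  13. access hen: MISS, evict jay. Cache (LRU->MRU): [fox hen]
  14. access owl: MISS, evict fox. Cache (LRU->MRU): [hen owl]
Total: 3 hits, 11 misses, 9 evictions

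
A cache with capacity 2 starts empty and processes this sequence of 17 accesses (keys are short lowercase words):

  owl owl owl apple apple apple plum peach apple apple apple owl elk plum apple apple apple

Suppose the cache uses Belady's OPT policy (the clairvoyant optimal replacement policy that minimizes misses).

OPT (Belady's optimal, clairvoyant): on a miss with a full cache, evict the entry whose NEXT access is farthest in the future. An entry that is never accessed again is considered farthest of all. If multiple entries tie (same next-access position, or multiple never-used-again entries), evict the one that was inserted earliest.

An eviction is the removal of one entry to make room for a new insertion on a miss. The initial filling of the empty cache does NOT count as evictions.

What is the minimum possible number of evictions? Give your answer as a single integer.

OPT (Belady) simulation (capacity=2):
  1. access owl: MISS. Cache: [owl]
  2. access owl: HIT. Next use of owl: step 3. Cache: [owl]
  3. access owl: HIT. Next use of owl: step 12. Cache: [owl]
  4. access apple: MISS. Cache: [owl apple]
  5. access apple: HIT. Next use of apple: step 6. Cache: [owl apple]
  6. access apple: HIT. Next use of apple: step 9. Cache: [owl apple]
  7. access plum: MISS, evict owl (next use: step 12). Cache: [apple plum]
  8. access peach: MISS, evict plum (next use: step 14). Cache: [apple peach]
  9. access apple: HIT. Next use of apple: step 10. Cache: [apple peach]
  10. access apple: HIT. Next use of apple: step 11. Cache: [apple peach]
  11. access apple: HIT. Next use of apple: step 15. Cache: [apple peach]
  12. access owl: MISS, evict peach (next use: never). Cache: [apple owl]
  13. access elk: MISS, evict owl (next use: never). Cache: [apple elk]
  14. access plum: MISS, evict elk (next use: never). Cache: [apple plum]
  15. access apple: HIT. Next use of apple: step 16. Cache: [apple plum]
  16. access apple: HIT. Next use of apple: step 17. Cache: [apple plum]
  17. access apple: HIT. Next use of apple: never. Cache: [apple plum]
Total: 10 hits, 7 misses, 5 evictions

Answer: 5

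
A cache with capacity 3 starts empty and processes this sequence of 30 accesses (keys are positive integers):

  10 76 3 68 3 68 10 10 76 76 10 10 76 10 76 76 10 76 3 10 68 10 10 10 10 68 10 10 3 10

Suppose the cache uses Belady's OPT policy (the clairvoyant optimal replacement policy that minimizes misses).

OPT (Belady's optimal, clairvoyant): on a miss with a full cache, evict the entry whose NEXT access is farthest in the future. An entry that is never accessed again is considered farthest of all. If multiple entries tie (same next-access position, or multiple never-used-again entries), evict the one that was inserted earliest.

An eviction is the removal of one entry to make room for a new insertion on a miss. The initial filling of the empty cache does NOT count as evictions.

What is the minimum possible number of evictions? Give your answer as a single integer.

Answer: 3

Derivation:
OPT (Belady) simulation (capacity=3):
  1. access 10: MISS. Cache: [10]
  2. access 76: MISS. Cache: [10 76]
  3. access 3: MISS. Cache: [10 76 3]
  4. access 68: MISS, evict 76 (next use: step 9). Cache: [10 3 68]
  5. access 3: HIT. Next use of 3: step 19. Cache: [10 3 68]
  6. access 68: HIT. Next use of 68: step 21. Cache: [10 3 68]
  7. access 10: HIT. Next use of 10: step 8. Cache: [10 3 68]
  8. access 10: HIT. Next use of 10: step 11. Cache: [10 3 68]
  9. access 76: MISS, evict 68 (next use: step 21). Cache: [10 3 76]
  10. access 76: HIT. Next use of 76: step 13. Cache: [10 3 76]
  11. access 10: HIT. Next use of 10: step 12. Cache: [10 3 76]
  12. access 10: HIT. Next use of 10: step 14. Cache: [10 3 76]
  13. access 76: HIT. Next use of 76: step 15. Cache: [10 3 76]
  14. access 10: HIT. Next use of 10: step 17. Cache: [10 3 76]
  15. access 76: HIT. Next use of 76: step 16. Cache: [10 3 76]
  16. access 76: HIT. Next use of 76: step 18. Cache: [10 3 76]
  17. access 10: HIT. Next use of 10: step 20. Cache: [10 3 76]
  18. access 76: HIT. Next use of 76: never. Cache: [10 3 76]
  19. access 3: HIT. Next use of 3: step 29. Cache: [10 3 76]
  20. access 10: HIT. Next use of 10: step 22. Cache: [10 3 76]
  21. access 68: MISS, evict 76 (next use: never). Cache: [10 3 68]
  22. access 10: HIT. Next use of 10: step 23. Cache: [10 3 68]
  23. access 10: HIT. Next use of 10: step 24. Cache: [10 3 68]
  24. access 10: HIT. Next use of 10: step 25. Cache: [10 3 68]
  25. access 10: HIT. Next use of 10: step 27. Cache: [10 3 68]
  26. access 68: HIT. Next use of 68: never. Cache: [10 3 68]
  27. access 10: HIT. Next use of 10: step 28. Cache: [10 3 68]
  28. access 10: HIT. Next use of 10: step 30. Cache: [10 3 68]
  29. access 3: HIT. Next use of 3: never. Cache: [10 3 68]
  30. access 10: HIT. Next use of 10: never. Cache: [10 3 68]
Total: 24 hits, 6 misses, 3 evictions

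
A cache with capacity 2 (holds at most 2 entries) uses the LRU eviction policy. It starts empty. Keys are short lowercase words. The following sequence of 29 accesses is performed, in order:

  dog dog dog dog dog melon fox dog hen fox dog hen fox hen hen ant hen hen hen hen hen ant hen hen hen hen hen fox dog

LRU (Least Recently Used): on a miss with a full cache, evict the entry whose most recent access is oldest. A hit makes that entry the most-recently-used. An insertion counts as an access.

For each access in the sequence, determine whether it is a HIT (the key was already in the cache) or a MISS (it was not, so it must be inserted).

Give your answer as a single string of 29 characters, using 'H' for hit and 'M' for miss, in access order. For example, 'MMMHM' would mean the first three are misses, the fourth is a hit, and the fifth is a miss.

Answer: MHHHHMMMMMMMMHHMHHHHHHHHHHHMM

Derivation:
LRU simulation (capacity=2):
  1. access dog: MISS. Cache (LRU->MRU): [dog]
  2. access dog: HIT. Cache (LRU->MRU): [dog]
  3. access dog: HIT. Cache (LRU->MRU): [dog]
  4. access dog: HIT. Cache (LRU->MRU): [dog]
  5. access dog: HIT. Cache (LRU->MRU): [dog]
  6. access melon: MISS. Cache (LRU->MRU): [dog melon]
  7. access fox: MISS, evict dog. Cache (LRU->MRU): [melon fox]
  8. access dog: MISS, evict melon. Cache (LRU->MRU): [fox dog]
  9. access hen: MISS, evict fox. Cache (LRU->MRU): [dog hen]
  10. access fox: MISS, evict dog. Cache (LRU->MRU): [hen fox]
  11. access dog: MISS, evict hen. Cache (LRU->MRU): [fox dog]
  12. access hen: MISS, evict fox. Cache (LRU->MRU): [dog hen]
  13. access fox: MISS, evict dog. Cache (LRU->MRU): [hen fox]
  14. access hen: HIT. Cache (LRU->MRU): [fox hen]
  15. access hen: HIT. Cache (LRU->MRU): [fox hen]
  16. access ant: MISS, evict fox. Cache (LRU->MRU): [hen ant]
  17. access hen: HIT. Cache (LRU->MRU): [ant hen]
  18. access hen: HIT. Cache (LRU->MRU): [ant hen]
  19. access hen: HIT. Cache (LRU->MRU): [ant hen]
  20. access hen: HIT. Cache (LRU->MRU): [ant hen]
  21. access hen: HIT. Cache (LRU->MRU): [ant hen]
  22. access ant: HIT. Cache (LRU->MRU): [hen ant]
  23. access hen: HIT. Cache (LRU->MRU): [ant hen]
  24. access hen: HIT. Cache (LRU->MRU): [ant hen]
  25. access hen: HIT. Cache (LRU->MRU): [ant hen]
  26. access hen: HIT. Cache (LRU->MRU): [ant hen]
  27. access hen: HIT. Cache (LRU->MRU): [ant hen]
  28. access fox: MISS, evict ant. Cache (LRU->MRU): [hen fox]
  29. access dog: MISS, evict hen. Cache (LRU->MRU): [fox dog]
Total: 17 hits, 12 misses, 10 evictions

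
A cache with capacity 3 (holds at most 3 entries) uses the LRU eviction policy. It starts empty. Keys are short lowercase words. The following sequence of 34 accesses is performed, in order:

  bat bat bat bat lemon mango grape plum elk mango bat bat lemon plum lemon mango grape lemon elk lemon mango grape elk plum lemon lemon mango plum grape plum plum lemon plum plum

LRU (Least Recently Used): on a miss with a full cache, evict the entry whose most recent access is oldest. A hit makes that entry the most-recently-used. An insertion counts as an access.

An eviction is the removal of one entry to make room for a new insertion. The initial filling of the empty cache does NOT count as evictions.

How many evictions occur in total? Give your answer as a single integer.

Answer: 18

Derivation:
LRU simulation (capacity=3):
  1. access bat: MISS. Cache (LRU->MRU): [bat]
  2. access bat: HIT. Cache (LRU->MRU): [bat]
  3. access bat: HIT. Cache (LRU->MRU): [bat]
  4. access bat: HIT. Cache (LRU->MRU): [bat]
  5. access lemon: MISS. Cache (LRU->MRU): [bat lemon]
  6. access mango: MISS. Cache (LRU->MRU): [bat lemon mango]
  7. access grape: MISS, evict bat. Cache (LRU->MRU): [lemon mango grape]
  8. access plum: MISS, evict lemon. Cache (LRU->MRU): [mango grape plum]
  9. access elk: MISS, evict mango. Cache (LRU->MRU): [grape plum elk]
  10. access mango: MISS, evict grape. Cache (LRU->MRU): [plum elk mango]
  11. access bat: MISS, evict plum. Cache (LRU->MRU): [elk mango bat]
  12. access bat: HIT. Cache (LRU->MRU): [elk mango bat]
  13. access lemon: MISS, evict elk. Cache (LRU->MRU): [mango bat lemon]
  14. access plum: MISS, evict mango. Cache (LRU->MRU): [bat lemon plum]
  15. access lemon: HIT. Cache (LRU->MRU): [bat plum lemon]
  16. access mango: MISS, evict bat. Cache (LRU->MRU): [plum lemon mango]
  17. access grape: MISS, evict plum. Cache (LRU->MRU): [lemon mango grape]
  18. access lemon: HIT. Cache (LRU->MRU): [mango grape lemon]
  19. access elk: MISS, evict mango. Cache (LRU->MRU): [grape lemon elk]
  20. access lemon: HIT. Cache (LRU->MRU): [grape elk lemon]
  21. access mango: MISS, evict grape. Cache (LRU->MRU): [elk lemon mango]
  22. access grape: MISS, evict elk. Cache (LRU->MRU): [lemon mango grape]
  23. access elk: MISS, evict lemon. Cache (LRU->MRU): [mango grape elk]
  24. access plum: MISS, evict mango. Cache (LRU->MRU): [grape elk plum]
  25. access lemon: MISS, evict grape. Cache (LRU->MRU): [elk plum lemon]
  26. access lemon: HIT. Cache (LRU->MRU): [elk plum lemon]
  27. access mango: MISS, evict elk. Cache (LRU->MRU): [plum lemon mango]
  28. access plum: HIT. Cache (LRU->MRU): [lemon mango plum]
  29. access grape: MISS, evict lemon. Cache (LRU->MRU): [mango plum grape]
  30. access plum: HIT. Cache (LRU->MRU): [mango grape plum]
  31. access plum: HIT. Cache (LRU->MRU): [mango grape plum]
  32. access lemon: MISS, evict mango. Cache (LRU->MRU): [grape plum lemon]
  33. access plum: HIT. Cache (LRU->MRU): [grape lemon plum]
  34. access plum: HIT. Cache (LRU->MRU): [grape lemon plum]
Total: 13 hits, 21 misses, 18 evictions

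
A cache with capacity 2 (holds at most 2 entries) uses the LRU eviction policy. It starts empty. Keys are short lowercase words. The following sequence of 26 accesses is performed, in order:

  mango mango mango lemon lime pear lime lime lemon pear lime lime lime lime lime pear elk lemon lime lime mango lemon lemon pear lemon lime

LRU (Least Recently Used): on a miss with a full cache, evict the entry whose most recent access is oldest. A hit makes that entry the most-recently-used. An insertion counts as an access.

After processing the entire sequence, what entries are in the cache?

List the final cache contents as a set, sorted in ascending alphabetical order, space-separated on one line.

Answer: lemon lime

Derivation:
LRU simulation (capacity=2):
  1. access mango: MISS. Cache (LRU->MRU): [mango]
  2. access mango: HIT. Cache (LRU->MRU): [mango]
  3. access mango: HIT. Cache (LRU->MRU): [mango]
  4. access lemon: MISS. Cache (LRU->MRU): [mango lemon]
  5. access lime: MISS, evict mango. Cache (LRU->MRU): [lemon lime]
  6. access pear: MISS, evict lemon. Cache (LRU->MRU): [lime pear]
  7. access lime: HIT. Cache (LRU->MRU): [pear lime]
  8. access lime: HIT. Cache (LRU->MRU): [pear lime]
  9. access lemon: MISS, evict pear. Cache (LRU->MRU): [lime lemon]
  10. access pear: MISS, evict lime. Cache (LRU->MRU): [lemon pear]
  11. access lime: MISS, evict lemon. Cache (LRU->MRU): [pear lime]
  12. access lime: HIT. Cache (LRU->MRU): [pear lime]
  13. access lime: HIT. Cache (LRU->MRU): [pear lime]
  14. access lime: HIT. Cache (LRU->MRU): [pear lime]
  15. access lime: HIT. Cache (LRU->MRU): [pear lime]
  16. access pear: HIT. Cache (LRU->MRU): [lime pear]
  17. access elk: MISS, evict lime. Cache (LRU->MRU): [pear elk]
  18. access lemon: MISS, evict pear. Cache (LRU->MRU): [elk lemon]
  19. access lime: MISS, evict elk. Cache (LRU->MRU): [lemon lime]
  20. access lime: HIT. Cache (LRU->MRU): [lemon lime]
  21. access mango: MISS, evict lemon. Cache (LRU->MRU): [lime mango]
  22. access lemon: MISS, evict lime. Cache (LRU->MRU): [mango lemon]
  23. access lemon: HIT. Cache (LRU->MRU): [mango lemon]
  24. access pear: MISS, evict mango. Cache (LRU->MRU): [lemon pear]
  25. access lemon: HIT. Cache (LRU->MRU): [pear lemon]
  26. access lime: MISS, evict pear. Cache (LRU->MRU): [lemon lime]
Total: 12 hits, 14 misses, 12 evictions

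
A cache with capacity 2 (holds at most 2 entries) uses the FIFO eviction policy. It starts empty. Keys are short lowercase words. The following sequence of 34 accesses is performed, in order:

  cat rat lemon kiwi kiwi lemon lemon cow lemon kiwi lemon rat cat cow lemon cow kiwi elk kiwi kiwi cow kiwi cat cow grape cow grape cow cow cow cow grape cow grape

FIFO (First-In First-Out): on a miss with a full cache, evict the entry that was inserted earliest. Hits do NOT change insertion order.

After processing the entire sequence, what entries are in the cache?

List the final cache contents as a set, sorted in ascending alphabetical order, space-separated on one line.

Answer: cow grape

Derivation:
FIFO simulation (capacity=2):
  1. access cat: MISS. Cache (old->new): [cat]
  2. access rat: MISS. Cache (old->new): [cat rat]
  3. access lemon: MISS, evict cat. Cache (old->new): [rat lemon]
  4. access kiwi: MISS, evict rat. Cache (old->new): [lemon kiwi]
  5. access kiwi: HIT. Cache (old->new): [lemon kiwi]
  6. access lemon: HIT. Cache (old->new): [lemon kiwi]
  7. access lemon: HIT. Cache (old->new): [lemon kiwi]
  8. access cow: MISS, evict lemon. Cache (old->new): [kiwi cow]
  9. access lemon: MISS, evict kiwi. Cache (old->new): [cow lemon]
  10. access kiwi: MISS, evict cow. Cache (old->new): [lemon kiwi]
  11. access lemon: HIT. Cache (old->new): [lemon kiwi]
  12. access rat: MISS, evict lemon. Cache (old->new): [kiwi rat]
  13. access cat: MISS, evict kiwi. Cache (old->new): [rat cat]
  14. access cow: MISS, evict rat. Cache (old->new): [cat cow]
  15. access lemon: MISS, evict cat. Cache (old->new): [cow lemon]
  16. access cow: HIT. Cache (old->new): [cow lemon]
  17. access kiwi: MISS, evict cow. Cache (old->new): [lemon kiwi]
  18. access elk: MISS, evict lemon. Cache (old->new): [kiwi elk]
  19. access kiwi: HIT. Cache (old->new): [kiwi elk]
  20. access kiwi: HIT. Cache (old->new): [kiwi elk]
  21. access cow: MISS, evict kiwi. Cache (old->new): [elk cow]
  22. access kiwi: MISS, evict elk. Cache (old->new): [cow kiwi]
  23. access cat: MISS, evict cow. Cache (old->new): [kiwi cat]
  24. access cow: MISS, evict kiwi. Cache (old->new): [cat cow]
  25. access grape: MISS, evict cat. Cache (old->new): [cow grape]
  26. access cow: HIT. Cache (old->new): [cow grape]
  27. access grape: HIT. Cache (old->new): [cow grape]
  28. access cow: HIT. Cache (old->new): [cow grape]
  29. access cow: HIT. Cache (old->new): [cow grape]
  30. access cow: HIT. Cache (old->new): [cow grape]
  31. access cow: HIT. Cache (old->new): [cow grape]
  32. access grape: HIT. Cache (old->new): [cow grape]
  33. access cow: HIT. Cache (old->new): [cow grape]
  34. access grape: HIT. Cache (old->new): [cow grape]
Total: 16 hits, 18 misses, 16 evictions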